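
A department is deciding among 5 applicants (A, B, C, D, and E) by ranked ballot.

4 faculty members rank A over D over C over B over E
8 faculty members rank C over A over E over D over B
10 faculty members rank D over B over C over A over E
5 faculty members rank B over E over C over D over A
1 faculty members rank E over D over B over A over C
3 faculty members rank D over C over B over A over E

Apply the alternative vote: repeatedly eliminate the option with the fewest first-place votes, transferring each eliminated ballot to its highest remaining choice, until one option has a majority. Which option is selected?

D

Round 1: D 13, C 8, B 5, A 4, E 1. E has the fewest and is eliminated.
Round 2: D 14, C 8, B 5, A 4. A has the fewest and is eliminated.
Round 3: D 18, C 8, B 5. D has a majority.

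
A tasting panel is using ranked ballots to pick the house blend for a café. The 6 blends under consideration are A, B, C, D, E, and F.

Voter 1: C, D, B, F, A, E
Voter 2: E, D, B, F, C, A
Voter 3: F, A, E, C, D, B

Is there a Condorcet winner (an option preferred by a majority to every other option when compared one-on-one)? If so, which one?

Head-to-head results (3 voters total):
A vs B: B wins 2–1.
A vs C: C wins 2–1.
A vs D: D wins 2–1.
A vs E: A wins 2–1.
A vs F: F wins 3–0.
B vs C: C wins 2–1.
B vs D: D wins 3–0.
B vs E: E wins 2–1.
B vs F: B wins 2–1.
C vs D: C wins 2–1.
C vs E: E wins 2–1.
C vs F: F wins 2–1.
D vs E: E wins 2–1.
D vs F: D wins 2–1.
E vs F: F wins 2–1.
No candidate beats all others: A beats E beats B beats A, a majority cycle.

No Condorcet winner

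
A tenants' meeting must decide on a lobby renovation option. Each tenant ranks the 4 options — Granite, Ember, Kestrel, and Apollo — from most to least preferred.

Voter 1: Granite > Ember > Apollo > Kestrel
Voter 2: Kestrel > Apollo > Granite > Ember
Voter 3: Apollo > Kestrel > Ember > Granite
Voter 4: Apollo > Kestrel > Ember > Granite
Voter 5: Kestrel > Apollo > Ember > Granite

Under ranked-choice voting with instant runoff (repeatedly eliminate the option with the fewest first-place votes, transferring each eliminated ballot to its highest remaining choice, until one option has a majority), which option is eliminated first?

Round 1: Kestrel 2, Apollo 2, Granite 1, Ember 0. Ember has the fewest and is eliminated.
Round 2: Kestrel 2, Apollo 2, Granite 1. Granite has the fewest and is eliminated.
Round 3: Apollo 3, Kestrel 2. Apollo has a majority.

Ember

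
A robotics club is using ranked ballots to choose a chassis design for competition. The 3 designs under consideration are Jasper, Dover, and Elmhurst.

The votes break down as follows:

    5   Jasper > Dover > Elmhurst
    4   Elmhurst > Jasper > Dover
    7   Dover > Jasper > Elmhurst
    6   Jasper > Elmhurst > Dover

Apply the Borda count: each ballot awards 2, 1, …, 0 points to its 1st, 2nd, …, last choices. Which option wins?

Borda scores:
  Jasper: 5·2 + 4·1 + 7·1 + 6·2 = 33
  Dover: 5·1 + 4·0 + 7·2 + 6·0 = 19
  Elmhurst: 5·0 + 4·2 + 7·0 + 6·1 = 14
Jasper has the highest total.

Jasper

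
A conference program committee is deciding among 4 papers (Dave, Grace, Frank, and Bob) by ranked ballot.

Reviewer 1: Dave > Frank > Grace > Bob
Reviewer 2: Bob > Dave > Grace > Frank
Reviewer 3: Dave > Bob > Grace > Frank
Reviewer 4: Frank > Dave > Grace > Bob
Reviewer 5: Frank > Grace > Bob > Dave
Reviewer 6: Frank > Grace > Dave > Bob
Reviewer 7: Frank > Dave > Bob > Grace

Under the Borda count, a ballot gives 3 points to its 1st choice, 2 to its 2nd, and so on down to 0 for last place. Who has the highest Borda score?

Borda scores:
  Dave: 3 + 2 + 3 + 2 + 0 + 1 + 2 = 13
  Grace: 1 + 1 + 1 + 1 + 2 + 2 + 0 = 8
  Frank: 2 + 0 + 0 + 3 + 3 + 3 + 3 = 14
  Bob: 0 + 3 + 2 + 0 + 1 + 0 + 1 = 7
Frank has the highest total.

Frank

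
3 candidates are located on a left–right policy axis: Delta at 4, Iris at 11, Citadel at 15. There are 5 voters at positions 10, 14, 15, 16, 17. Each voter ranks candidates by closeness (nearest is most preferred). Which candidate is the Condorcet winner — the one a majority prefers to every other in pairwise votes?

With single-peaked preferences on a line, the Condorcet winner is the candidate closest to the median voter.
The median voter (position 15) is closest to Citadel at 15.
Check: Citadel vs Iris — voters closer to Citadel: 4 of 5.

Citadel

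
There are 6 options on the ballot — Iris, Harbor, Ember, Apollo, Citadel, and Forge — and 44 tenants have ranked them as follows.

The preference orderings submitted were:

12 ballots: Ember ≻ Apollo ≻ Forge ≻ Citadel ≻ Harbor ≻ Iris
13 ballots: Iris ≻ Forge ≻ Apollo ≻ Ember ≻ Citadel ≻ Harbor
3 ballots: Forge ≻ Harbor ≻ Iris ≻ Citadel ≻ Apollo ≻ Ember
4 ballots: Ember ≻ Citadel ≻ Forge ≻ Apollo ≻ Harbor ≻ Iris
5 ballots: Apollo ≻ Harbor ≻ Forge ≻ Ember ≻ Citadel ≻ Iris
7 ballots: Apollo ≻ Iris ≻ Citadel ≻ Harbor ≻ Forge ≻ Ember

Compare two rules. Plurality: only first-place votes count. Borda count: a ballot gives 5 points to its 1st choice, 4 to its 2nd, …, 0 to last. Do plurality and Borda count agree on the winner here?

No

Plurality first-place counts: Iris 13, Harbor 0, Ember 16, Apollo 12, Citadel 0, Forge 3 → Ember.
Borda totals: Iris 102, Harbor 62, Ember 116, Apollo 158, Citadel 85, Forge 137 → Apollo.
The two rules disagree: plurality picks Ember, Borda picks Apollo.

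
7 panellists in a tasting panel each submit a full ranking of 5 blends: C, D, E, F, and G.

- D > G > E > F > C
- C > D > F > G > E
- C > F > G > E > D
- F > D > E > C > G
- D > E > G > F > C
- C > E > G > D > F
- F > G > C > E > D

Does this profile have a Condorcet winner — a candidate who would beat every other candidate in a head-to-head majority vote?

No

Head-to-head results (7 voters total):
C vs D: C wins 4–3.
C vs E: C wins 4–3.
C vs F: F wins 4–3.
C vs G: C wins 4–3.
D vs E: D wins 4–3.
D vs F: D wins 4–3.
D vs G: D wins 4–3.
E vs F: F wins 4–3.
E vs G: G wins 4–3.
F vs G: F wins 4–3.
No candidate beats all others: C beats D beats F beats C, a majority cycle.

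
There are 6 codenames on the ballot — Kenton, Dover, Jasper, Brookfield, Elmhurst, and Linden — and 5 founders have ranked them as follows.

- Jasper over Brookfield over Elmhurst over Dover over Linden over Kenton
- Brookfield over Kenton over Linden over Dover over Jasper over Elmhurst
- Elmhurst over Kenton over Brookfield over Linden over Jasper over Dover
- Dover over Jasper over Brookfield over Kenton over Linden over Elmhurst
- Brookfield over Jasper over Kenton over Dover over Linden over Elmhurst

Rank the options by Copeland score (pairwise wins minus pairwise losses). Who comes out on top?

Pairwise results:
  Kenton vs Dover: Kenton wins 3–2.
  Kenton vs Jasper: Jasper wins 3–2.
  Kenton vs Brookfield: Brookfield wins 4–1.
  Kenton vs Elmhurst: Kenton wins 3–2.
  Kenton vs Linden: Kenton wins 4–1.
  Dover vs Jasper: Jasper wins 3–2.
  Dover vs Brookfield: Brookfield wins 4–1.
  Dover vs Elmhurst: Dover wins 3–2.
  Dover vs Linden: Dover wins 3–2.
  Jasper vs Brookfield: Brookfield wins 3–2.
  Jasper vs Elmhurst: Jasper wins 4–1.
  Jasper vs Linden: Jasper wins 3–2.
  Brookfield vs Elmhurst: Brookfield wins 4–1.
  Brookfield vs Linden: Brookfield wins 5–0.
  Elmhurst vs Linden: Linden wins 3–2.
Copeland scores (wins − losses):
  Kenton: 3 − 2 = 1
  Dover: 2 − 3 = -1
  Jasper: 4 − 1 = 3
  Brookfield: 5 − 0 = 5
  Elmhurst: 0 − 5 = -5
  Linden: 1 − 4 = -3
Brookfield has the best Copeland score.

Brookfield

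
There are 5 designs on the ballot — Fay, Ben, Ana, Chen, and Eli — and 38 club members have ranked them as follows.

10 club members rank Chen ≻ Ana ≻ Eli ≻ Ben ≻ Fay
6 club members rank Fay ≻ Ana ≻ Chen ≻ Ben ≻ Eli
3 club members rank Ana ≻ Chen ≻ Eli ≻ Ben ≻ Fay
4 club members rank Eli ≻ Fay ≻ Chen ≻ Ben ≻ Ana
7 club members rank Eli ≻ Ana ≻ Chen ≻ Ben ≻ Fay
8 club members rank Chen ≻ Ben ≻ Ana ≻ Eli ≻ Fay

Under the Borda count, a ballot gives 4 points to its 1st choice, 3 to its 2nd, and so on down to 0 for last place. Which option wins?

Chen

Borda scores:
  Fay: 10·0 + 6·4 + 3·0 + 4·3 + 7·0 + 8·0 = 36
  Ben: 10·1 + 6·1 + 3·1 + 4·1 + 7·1 + 8·3 = 54
  Ana: 10·3 + 6·3 + 3·4 + 4·0 + 7·3 + 8·2 = 97
  Chen: 10·4 + 6·2 + 3·3 + 4·2 + 7·2 + 8·4 = 115
  Eli: 10·2 + 6·0 + 3·2 + 4·4 + 7·4 + 8·1 = 78
Chen has the highest total.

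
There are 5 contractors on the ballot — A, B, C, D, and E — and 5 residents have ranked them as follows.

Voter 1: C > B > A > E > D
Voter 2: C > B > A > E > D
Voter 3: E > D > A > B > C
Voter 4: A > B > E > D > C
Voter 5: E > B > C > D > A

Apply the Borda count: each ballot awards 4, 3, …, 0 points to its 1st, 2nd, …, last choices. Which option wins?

B

Borda scores:
  A: 2 + 2 + 2 + 4 + 0 = 10
  B: 3 + 3 + 1 + 3 + 3 = 13
  C: 4 + 4 + 0 + 0 + 2 = 10
  D: 0 + 0 + 3 + 1 + 1 = 5
  E: 1 + 1 + 4 + 2 + 4 = 12
B has the highest total.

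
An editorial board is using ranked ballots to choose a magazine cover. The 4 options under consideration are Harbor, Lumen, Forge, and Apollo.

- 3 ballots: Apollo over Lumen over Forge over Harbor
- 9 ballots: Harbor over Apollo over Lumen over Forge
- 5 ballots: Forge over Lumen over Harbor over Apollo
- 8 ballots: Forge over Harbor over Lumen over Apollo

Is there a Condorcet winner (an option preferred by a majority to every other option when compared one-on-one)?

Head-to-head results (25 voters total):
Harbor vs Lumen: Harbor wins 17–8.
Harbor vs Forge: Forge wins 16–9.
Harbor vs Apollo: Harbor wins 22–3.
Lumen vs Forge: Forge wins 13–12.
Lumen vs Apollo: Lumen wins 13–12.
Forge vs Apollo: Forge wins 13–12.
Forge beats each rival — Harbor (16–9), Lumen (13–12), Apollo (13–12) — so Forge is the Condorcet winner.

Yes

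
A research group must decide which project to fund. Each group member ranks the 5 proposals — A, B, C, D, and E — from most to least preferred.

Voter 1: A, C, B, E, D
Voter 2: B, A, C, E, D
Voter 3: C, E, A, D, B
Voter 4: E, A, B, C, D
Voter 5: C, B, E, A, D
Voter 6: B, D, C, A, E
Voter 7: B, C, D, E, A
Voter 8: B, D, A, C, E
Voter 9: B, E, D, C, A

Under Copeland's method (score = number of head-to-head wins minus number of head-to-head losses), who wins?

Pairwise results:
  A vs B: B wins 6–3.
  A vs C: C wins 5–4.
  A vs D: A wins 5–4.
  A vs E: E wins 5–4.
  B vs C: B wins 6–3.
  B vs D: B wins 8–1.
  B vs E: B wins 7–2.
  C vs D: C wins 6–3.
  C vs E: C wins 7–2.
  D vs E: E wins 6–3.
Copeland scores (wins − losses):
  A: 1 − 3 = -2
  B: 4 − 0 = 4
  C: 3 − 1 = 2
  D: 0 − 4 = -4
  E: 2 − 2 = 0
B has the best Copeland score.

B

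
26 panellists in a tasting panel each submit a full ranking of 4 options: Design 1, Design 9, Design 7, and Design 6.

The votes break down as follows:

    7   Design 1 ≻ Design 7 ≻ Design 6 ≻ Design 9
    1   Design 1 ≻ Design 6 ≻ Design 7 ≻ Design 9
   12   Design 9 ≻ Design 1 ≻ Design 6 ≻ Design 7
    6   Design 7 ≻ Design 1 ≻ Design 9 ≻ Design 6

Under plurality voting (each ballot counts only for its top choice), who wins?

First-place vote totals:
  Design 1: 8
  Design 9: 12
  Design 7: 6
  Design 6: 0
Design 9 has the most first-place votes.

Design 9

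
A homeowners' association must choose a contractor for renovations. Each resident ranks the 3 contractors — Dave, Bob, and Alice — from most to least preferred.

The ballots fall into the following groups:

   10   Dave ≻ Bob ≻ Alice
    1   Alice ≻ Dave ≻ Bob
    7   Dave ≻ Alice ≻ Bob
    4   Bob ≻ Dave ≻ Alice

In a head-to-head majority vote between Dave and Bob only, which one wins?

Ballots ranking Dave above Bob: 10+1+7 = 18.
Ballots ranking Bob above Dave: 4.
Dave wins the head-to-head, 18–4.

Dave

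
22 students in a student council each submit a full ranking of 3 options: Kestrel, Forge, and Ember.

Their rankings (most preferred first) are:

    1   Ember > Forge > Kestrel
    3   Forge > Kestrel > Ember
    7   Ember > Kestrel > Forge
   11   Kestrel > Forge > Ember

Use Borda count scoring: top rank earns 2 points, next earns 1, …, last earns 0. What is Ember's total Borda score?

Borda scores:
  Kestrel: 0 + 3·1 + 7·1 + 11·2 = 32
  Forge: 1 + 3·2 + 7·0 + 11·1 = 18
  Ember: 2 + 3·0 + 7·2 + 11·0 = 16

16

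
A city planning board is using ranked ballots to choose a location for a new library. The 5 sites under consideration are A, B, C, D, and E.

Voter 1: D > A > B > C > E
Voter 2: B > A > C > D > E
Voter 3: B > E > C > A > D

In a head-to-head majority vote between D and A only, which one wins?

Ballots ranking D above A: 1.
Ballots ranking A above D: 2.
A wins the head-to-head, 2–1.

A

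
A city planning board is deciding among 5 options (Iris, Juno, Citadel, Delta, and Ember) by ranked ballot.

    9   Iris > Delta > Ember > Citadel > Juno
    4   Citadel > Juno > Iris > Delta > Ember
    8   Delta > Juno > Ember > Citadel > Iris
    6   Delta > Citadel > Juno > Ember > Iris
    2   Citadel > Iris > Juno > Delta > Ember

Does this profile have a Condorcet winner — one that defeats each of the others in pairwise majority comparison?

Head-to-head results (29 voters total):
Iris vs Juno: Juno wins 18–11.
Iris vs Citadel: Citadel wins 20–9.
Iris vs Delta: Iris wins 15–14.
Iris vs Ember: Iris wins 15–14.
Juno vs Citadel: Citadel wins 21–8.
Juno vs Delta: Delta wins 23–6.
Juno vs Ember: Juno wins 20–9.
Citadel vs Delta: Delta wins 23–6.
Citadel vs Ember: Ember wins 17–12.
Delta vs Ember: Delta wins 29–0.
No candidate beats all others: Iris beats Delta beats Juno beats Iris, a majority cycle.

No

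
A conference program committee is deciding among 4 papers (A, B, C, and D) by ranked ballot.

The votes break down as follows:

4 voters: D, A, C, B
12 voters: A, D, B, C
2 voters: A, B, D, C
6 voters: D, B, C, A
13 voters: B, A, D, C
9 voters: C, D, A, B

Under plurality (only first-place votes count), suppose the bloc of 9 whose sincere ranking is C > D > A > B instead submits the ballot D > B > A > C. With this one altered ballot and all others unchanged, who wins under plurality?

D

First-place totals with the altered ballot: A 14, B 13, C 0, D 19.
The switch changes the winner from A to D.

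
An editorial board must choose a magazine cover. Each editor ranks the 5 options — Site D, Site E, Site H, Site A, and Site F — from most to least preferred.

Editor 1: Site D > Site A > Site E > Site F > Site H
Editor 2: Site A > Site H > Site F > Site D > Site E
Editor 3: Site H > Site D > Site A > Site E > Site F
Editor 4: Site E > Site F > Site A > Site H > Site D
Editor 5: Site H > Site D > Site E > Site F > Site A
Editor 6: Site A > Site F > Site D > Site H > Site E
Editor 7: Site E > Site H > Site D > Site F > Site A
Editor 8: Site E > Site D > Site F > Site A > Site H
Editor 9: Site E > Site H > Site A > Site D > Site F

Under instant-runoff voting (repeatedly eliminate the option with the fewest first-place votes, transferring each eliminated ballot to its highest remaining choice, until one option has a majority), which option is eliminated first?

Site F

Round 1: Site E 4, Site H 2, Site A 2, Site D 1, Site F 0. Site F has the fewest and is eliminated.
Round 2: Site E 4, Site H 2, Site A 2, Site D 1. Site D has the fewest and is eliminated.
Round 3: Site E 4, Site A 3, Site H 2. Site H has the fewest and is eliminated.
Round 4: Site E 5, Site A 4. Site E has a majority.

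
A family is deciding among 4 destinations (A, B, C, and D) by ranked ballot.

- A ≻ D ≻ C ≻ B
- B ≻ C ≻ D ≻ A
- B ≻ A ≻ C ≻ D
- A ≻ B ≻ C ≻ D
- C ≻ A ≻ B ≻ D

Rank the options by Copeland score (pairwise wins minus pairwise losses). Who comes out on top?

Pairwise results:
  A vs B: A wins 3–2.
  A vs C: A wins 3–2.
  A vs D: A wins 4–1.
  B vs C: B wins 3–2.
  B vs D: B wins 4–1.
  C vs D: C wins 4–1.
Copeland scores (wins − losses):
  A: 3 − 0 = 3
  B: 2 − 1 = 1
  C: 1 − 2 = -1
  D: 0 − 3 = -3
A has the best Copeland score.

A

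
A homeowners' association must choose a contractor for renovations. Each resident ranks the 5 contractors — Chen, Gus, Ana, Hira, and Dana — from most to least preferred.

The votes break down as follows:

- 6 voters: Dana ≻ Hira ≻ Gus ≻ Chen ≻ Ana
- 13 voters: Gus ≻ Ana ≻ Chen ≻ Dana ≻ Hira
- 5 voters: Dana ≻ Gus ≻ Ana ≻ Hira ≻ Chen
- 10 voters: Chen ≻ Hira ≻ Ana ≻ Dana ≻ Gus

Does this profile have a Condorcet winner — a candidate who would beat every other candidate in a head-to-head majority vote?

No

Head-to-head results (34 voters total):
Chen vs Gus: Gus wins 24–10.
Chen vs Ana: Ana wins 18–16.
Chen vs Hira: Chen wins 23–11.
Chen vs Dana: Chen wins 23–11.
Gus vs Ana: Gus wins 24–10.
Gus vs Hira: Gus wins 18–16.
Gus vs Dana: Dana wins 21–13.
Ana vs Hira: Ana wins 18–16.
Ana vs Dana: Ana wins 23–11.
Hira vs Dana: Dana wins 24–10.
No candidate beats all others: Chen beats Dana beats Gus beats Chen, a majority cycle.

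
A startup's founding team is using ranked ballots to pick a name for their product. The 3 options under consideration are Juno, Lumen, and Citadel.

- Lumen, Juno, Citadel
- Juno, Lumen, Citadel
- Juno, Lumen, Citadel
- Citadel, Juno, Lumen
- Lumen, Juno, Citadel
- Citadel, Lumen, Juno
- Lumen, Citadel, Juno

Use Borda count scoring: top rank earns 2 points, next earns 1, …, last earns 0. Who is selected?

Lumen

Borda scores:
  Juno: 1 + 2 + 2 + 1 + 1 + 0 + 0 = 7
  Lumen: 2 + 1 + 1 + 0 + 2 + 1 + 2 = 9
  Citadel: 0 + 0 + 0 + 2 + 0 + 2 + 1 = 5
Lumen has the highest total.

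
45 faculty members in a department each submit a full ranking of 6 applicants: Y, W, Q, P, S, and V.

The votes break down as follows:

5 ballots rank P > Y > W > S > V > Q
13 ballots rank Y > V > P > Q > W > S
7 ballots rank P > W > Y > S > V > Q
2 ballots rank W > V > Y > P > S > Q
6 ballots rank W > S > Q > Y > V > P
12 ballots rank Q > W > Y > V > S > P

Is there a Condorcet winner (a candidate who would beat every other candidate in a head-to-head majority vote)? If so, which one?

Head-to-head results (45 voters total):
Y vs W: W wins 27–18.
Y vs Q: Y wins 27–18.
Y vs P: Y wins 33–12.
Y vs S: Y wins 39–6.
Y vs V: Y wins 43–2.
W vs Q: Q wins 25–20.
W vs P: P wins 25–20.
W vs S: W wins 45–0.
W vs V: W wins 32–13.
Q vs P: P wins 27–18.
Q vs S: Q wins 25–20.
Q vs V: V wins 27–18.
P vs S: P wins 27–18.
P vs V: V wins 33–12.
S vs V: V wins 27–18.
No candidate beats all others: Y beats Q beats W beats Y, a majority cycle.

No Condorcet winner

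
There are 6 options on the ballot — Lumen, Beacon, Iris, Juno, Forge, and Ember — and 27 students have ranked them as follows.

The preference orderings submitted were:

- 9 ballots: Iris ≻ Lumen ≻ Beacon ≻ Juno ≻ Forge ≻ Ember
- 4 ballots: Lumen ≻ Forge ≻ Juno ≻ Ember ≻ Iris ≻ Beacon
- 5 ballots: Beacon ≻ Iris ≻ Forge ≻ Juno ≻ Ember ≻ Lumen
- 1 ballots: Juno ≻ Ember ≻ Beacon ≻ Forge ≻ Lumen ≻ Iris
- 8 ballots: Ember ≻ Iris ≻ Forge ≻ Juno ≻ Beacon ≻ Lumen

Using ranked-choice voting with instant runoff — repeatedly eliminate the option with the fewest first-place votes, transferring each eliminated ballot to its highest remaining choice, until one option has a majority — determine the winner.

Round 1: Iris 9, Ember 8, Beacon 5, Lumen 4, Juno 1, Forge 0. Forge has the fewest and is eliminated.
Round 2: Iris 9, Ember 8, Beacon 5, Lumen 4, Juno 1. Juno has the fewest and is eliminated.
Round 3: Iris 9, Ember 9, Beacon 5, Lumen 4. Lumen has the fewest and is eliminated.
Round 4: Ember 13, Iris 9, Beacon 5. Beacon has the fewest and is eliminated.
Round 5: Iris 14, Ember 13. Iris has a majority.

Iris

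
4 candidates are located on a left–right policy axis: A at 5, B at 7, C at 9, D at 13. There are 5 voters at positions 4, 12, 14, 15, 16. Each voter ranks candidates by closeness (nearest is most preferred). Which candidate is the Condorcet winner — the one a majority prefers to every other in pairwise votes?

D

With single-peaked preferences on a line, the Condorcet winner is the candidate closest to the median voter.
The median voter (position 14) is closest to D at 13.
Check: D vs B — voters closer to D: 4 of 5.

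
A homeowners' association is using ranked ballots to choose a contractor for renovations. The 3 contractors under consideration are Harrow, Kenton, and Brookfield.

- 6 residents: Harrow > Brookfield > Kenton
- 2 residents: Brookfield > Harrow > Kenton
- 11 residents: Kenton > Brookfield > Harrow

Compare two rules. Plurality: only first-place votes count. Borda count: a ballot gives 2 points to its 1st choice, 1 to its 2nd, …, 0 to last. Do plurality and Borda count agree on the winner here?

Plurality first-place counts: Harrow 6, Kenton 11, Brookfield 2 → Kenton.
Borda totals: Harrow 14, Kenton 22, Brookfield 21 → Kenton.
The two rules agree on Kenton.

Yes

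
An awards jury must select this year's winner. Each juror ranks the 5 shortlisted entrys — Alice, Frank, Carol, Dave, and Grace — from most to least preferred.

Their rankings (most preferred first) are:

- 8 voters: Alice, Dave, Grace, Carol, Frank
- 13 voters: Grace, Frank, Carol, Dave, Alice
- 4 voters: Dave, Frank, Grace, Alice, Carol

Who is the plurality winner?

First-place vote totals:
  Alice: 8
  Frank: 0
  Carol: 0
  Dave: 4
  Grace: 13
Grace has the most first-place votes.

Grace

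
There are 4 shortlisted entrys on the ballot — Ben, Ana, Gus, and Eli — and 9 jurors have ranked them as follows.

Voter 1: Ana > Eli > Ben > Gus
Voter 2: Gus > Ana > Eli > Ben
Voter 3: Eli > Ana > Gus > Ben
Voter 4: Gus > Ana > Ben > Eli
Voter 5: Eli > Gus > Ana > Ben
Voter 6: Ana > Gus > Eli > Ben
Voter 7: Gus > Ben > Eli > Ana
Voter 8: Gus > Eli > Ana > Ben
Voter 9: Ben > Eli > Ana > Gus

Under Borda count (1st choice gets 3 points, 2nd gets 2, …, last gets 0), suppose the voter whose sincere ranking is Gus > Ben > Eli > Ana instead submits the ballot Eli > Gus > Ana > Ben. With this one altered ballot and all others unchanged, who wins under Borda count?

Eli

Borda totals with the altered ballot: Ben 5, Ana 16, Gus 16, Eli 17.
The switch changes the winner from Gus to Eli.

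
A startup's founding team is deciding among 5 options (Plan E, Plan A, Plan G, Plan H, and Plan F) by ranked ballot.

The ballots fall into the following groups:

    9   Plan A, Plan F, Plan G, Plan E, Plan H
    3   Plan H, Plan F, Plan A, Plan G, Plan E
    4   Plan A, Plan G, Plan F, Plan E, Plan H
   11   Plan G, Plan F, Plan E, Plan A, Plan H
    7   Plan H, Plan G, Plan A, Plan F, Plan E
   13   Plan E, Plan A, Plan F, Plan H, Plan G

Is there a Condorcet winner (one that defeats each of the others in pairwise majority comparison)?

No

Head-to-head results (47 voters total):
Plan E vs Plan A: Plan E wins 24–23.
Plan E vs Plan G: Plan G wins 34–13.
Plan E vs Plan H: Plan E wins 37–10.
Plan E vs Plan F: Plan F wins 34–13.
Plan A vs Plan G: Plan A wins 29–18.
Plan A vs Plan H: Plan A wins 37–10.
Plan A vs Plan F: Plan A wins 33–14.
Plan G vs Plan H: Plan G wins 24–23.
Plan G vs Plan F: Plan F wins 25–22.
Plan H vs Plan F: Plan F wins 37–10.
No candidate beats all others: Plan E beats Plan A beats Plan G beats Plan E, a majority cycle.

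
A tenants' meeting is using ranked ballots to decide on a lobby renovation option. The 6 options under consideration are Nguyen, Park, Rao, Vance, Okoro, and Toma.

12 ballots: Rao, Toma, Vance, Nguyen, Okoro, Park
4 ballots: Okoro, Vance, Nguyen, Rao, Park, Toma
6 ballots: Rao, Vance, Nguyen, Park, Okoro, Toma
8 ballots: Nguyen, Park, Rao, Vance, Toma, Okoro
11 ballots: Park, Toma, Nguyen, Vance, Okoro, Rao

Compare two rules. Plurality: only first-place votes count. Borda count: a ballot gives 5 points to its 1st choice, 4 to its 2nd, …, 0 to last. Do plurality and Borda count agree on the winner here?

Plurality first-place counts: Nguyen 8, Park 11, Rao 18, Vance 0, Okoro 4, Toma 0 → Rao.
Borda totals: Nguyen 127, Park 103, Rao 122, Vance 114, Okoro 49, Toma 100 → Nguyen.
The two rules disagree: plurality picks Rao, Borda picks Nguyen.

No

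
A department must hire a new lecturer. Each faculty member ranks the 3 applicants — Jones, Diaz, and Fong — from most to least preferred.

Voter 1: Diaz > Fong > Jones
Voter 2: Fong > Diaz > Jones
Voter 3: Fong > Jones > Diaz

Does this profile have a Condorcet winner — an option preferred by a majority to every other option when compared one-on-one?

Head-to-head results (3 voters total):
Jones vs Diaz: Diaz wins 2–1.
Jones vs Fong: Fong wins 3–0.
Diaz vs Fong: Fong wins 2–1.
Fong beats each rival — Jones (3–0), Diaz (2–1) — so Fong is the Condorcet winner.

Yes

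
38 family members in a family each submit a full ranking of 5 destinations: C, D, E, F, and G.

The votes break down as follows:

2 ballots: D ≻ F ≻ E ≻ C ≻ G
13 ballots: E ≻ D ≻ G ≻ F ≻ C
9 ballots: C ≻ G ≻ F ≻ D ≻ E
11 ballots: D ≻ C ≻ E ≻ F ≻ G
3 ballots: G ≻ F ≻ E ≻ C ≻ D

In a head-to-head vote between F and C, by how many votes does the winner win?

Ballots ranking F above C: 2+13+3 = 18.
Ballots ranking C above F: 9+11 = 20.
C wins 20–18, a margin of 2.

2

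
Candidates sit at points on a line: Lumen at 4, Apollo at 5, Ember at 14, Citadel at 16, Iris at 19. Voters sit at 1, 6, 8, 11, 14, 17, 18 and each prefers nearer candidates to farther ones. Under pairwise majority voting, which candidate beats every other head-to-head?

With single-peaked preferences on a line, the Condorcet winner is the candidate closest to the median voter.
The median voter (position 11) is closest to Ember at 14.
Check: Ember vs Apollo — voters closer to Ember: 4 of 7.

Ember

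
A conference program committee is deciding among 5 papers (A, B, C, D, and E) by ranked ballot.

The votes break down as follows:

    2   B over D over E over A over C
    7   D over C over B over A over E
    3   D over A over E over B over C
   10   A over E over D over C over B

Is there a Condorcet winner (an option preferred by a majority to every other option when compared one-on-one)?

Head-to-head results (22 voters total):
A vs B: A wins 13–9.
A vs C: A wins 15–7.
A vs D: D wins 12–10.
A vs E: A wins 20–2.
B vs C: C wins 17–5.
B vs D: D wins 20–2.
B vs E: E wins 13–9.
C vs D: D wins 22–0.
C vs E: E wins 15–7.
D vs E: D wins 12–10.
D beats each rival — A (12–10), B (20–2), C (22–0), E (12–10) — so D is the Condorcet winner.

Yes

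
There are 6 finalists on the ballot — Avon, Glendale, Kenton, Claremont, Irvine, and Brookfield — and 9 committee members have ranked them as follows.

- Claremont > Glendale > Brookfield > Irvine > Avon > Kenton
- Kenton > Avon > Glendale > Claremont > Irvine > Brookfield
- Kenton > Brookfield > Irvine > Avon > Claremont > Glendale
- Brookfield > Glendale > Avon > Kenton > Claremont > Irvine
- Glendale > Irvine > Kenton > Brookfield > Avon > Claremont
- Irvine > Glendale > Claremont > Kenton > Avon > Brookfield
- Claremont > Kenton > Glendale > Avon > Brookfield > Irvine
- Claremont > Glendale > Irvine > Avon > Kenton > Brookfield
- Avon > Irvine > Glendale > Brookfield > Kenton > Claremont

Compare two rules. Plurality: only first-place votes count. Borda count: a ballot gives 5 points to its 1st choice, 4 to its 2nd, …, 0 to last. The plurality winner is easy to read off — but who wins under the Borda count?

Glendale

Plurality first-place counts: Avon 1, Glendale 1, Kenton 2, Claremont 3, Irvine 1, Brookfield 1 → Claremont.
Borda totals: Avon 21, Glendale 30, Kenton 23, Claremont 22, Irvine 22, Brookfield 17 → Glendale.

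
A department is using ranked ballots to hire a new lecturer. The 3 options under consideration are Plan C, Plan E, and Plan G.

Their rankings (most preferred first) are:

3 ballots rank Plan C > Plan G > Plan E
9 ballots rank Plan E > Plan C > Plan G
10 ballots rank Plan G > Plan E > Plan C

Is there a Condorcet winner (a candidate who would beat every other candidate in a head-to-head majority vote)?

No

Head-to-head results (22 voters total):
Plan C vs Plan E: Plan E wins 19–3.
Plan C vs Plan G: Plan C wins 12–10.
Plan E vs Plan G: Plan G wins 13–9.
No candidate beats all others: Plan C beats Plan G beats Plan E beats Plan C, a majority cycle.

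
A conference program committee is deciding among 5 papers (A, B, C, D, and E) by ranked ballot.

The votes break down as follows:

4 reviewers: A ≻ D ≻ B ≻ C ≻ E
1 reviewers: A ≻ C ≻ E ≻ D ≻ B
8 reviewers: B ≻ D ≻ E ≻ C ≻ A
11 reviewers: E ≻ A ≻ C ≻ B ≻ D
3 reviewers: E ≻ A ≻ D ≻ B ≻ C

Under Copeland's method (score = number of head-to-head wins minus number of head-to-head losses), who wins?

Pairwise results:
  A vs B: A wins 19–8.
  A vs C: A wins 19–8.
  A vs D: A wins 19–8.
  A vs E: E wins 22–5.
  B vs C: B wins 15–12.
  B vs D: B wins 19–8.
  B vs E: E wins 15–12.
  C vs D: D wins 15–12.
  C vs E: E wins 22–5.
  D vs E: E wins 15–12.
Copeland scores (wins − losses):
  A: 3 − 1 = 2
  B: 2 − 2 = 0
  C: 0 − 4 = -4
  D: 1 − 3 = -2
  E: 4 − 0 = 4
E has the best Copeland score.

E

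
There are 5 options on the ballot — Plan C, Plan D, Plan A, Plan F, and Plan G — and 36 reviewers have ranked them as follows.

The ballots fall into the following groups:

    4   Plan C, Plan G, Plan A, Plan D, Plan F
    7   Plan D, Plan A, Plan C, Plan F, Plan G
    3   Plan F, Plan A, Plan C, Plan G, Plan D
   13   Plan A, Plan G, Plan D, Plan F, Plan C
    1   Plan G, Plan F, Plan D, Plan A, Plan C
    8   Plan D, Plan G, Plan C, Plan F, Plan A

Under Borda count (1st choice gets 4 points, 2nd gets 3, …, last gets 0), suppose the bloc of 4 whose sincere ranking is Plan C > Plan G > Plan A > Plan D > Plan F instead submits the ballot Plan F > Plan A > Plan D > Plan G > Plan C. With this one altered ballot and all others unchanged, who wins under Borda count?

Plan D

Borda totals with the altered ballot: Plan C 36, Plan D 96, Plan A 95, Plan F 59, Plan G 74.
The winner is unchanged: still Plan D.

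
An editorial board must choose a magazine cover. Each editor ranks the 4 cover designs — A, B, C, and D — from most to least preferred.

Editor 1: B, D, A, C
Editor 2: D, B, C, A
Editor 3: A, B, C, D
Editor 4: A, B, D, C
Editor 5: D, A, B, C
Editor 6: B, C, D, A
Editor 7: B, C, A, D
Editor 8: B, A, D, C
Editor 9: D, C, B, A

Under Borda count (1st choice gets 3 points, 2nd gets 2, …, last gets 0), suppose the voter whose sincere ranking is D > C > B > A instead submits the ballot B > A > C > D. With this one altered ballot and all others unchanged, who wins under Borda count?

B

Borda totals with the altered ballot: A 14, B 22, C 7, D 11.
The winner is unchanged: still B.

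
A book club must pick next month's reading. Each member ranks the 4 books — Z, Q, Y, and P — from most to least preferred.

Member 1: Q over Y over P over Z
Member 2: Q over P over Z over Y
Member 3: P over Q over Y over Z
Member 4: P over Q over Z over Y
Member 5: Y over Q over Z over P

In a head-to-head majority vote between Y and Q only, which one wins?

Ballots ranking Y above Q: 1.
Ballots ranking Q above Y: 4.
Q wins the head-to-head, 4–1.

Q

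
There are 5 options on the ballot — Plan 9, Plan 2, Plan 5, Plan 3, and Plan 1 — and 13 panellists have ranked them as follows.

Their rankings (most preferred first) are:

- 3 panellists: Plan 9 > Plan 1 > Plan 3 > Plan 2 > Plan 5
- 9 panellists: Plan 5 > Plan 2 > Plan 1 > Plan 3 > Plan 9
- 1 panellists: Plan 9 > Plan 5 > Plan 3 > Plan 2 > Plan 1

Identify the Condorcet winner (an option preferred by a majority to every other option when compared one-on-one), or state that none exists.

Plan 5

Head-to-head results (13 voters total):
Plan 9 vs Plan 2: Plan 2 wins 9–4.
Plan 9 vs Plan 5: Plan 5 wins 9–4.
Plan 9 vs Plan 3: Plan 3 wins 9–4.
Plan 9 vs Plan 1: Plan 1 wins 9–4.
Plan 2 vs Plan 5: Plan 5 wins 10–3.
Plan 2 vs Plan 3: Plan 2 wins 9–4.
Plan 2 vs Plan 1: Plan 2 wins 10–3.
Plan 5 vs Plan 3: Plan 5 wins 10–3.
Plan 5 vs Plan 1: Plan 5 wins 10–3.
Plan 3 vs Plan 1: Plan 1 wins 12–1.
Plan 5 beats each rival — Plan 9 (9–4), Plan 2 (10–3), Plan 3 (10–3), Plan 1 (10–3) — so Plan 5 is the Condorcet winner.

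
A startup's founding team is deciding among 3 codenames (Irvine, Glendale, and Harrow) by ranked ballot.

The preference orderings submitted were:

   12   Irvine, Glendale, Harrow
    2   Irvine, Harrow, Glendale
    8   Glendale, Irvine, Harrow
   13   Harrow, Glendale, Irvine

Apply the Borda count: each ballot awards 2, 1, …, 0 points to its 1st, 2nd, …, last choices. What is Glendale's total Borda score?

Borda scores:
  Irvine: 12·2 + 2·2 + 8·1 + 13·0 = 36
  Glendale: 12·1 + 2·0 + 8·2 + 13·1 = 41
  Harrow: 12·0 + 2·1 + 8·0 + 13·2 = 28

41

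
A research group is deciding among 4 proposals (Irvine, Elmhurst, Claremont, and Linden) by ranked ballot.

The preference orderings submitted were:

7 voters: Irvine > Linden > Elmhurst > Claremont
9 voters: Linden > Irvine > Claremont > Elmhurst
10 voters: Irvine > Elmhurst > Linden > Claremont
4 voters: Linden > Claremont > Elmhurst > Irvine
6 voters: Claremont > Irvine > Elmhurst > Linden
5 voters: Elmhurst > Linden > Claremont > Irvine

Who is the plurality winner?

First-place vote totals:
  Irvine: 17
  Elmhurst: 5
  Claremont: 6
  Linden: 13
Irvine has the most first-place votes.

Irvine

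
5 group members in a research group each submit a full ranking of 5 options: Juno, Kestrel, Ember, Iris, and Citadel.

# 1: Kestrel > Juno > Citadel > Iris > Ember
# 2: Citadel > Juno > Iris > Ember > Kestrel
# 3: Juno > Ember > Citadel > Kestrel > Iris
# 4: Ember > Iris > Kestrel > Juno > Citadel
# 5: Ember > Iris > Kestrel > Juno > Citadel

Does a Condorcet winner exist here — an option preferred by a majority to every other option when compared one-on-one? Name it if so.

No Condorcet winner

Head-to-head results (5 voters total):
Juno vs Kestrel: Kestrel wins 3–2.
Juno vs Ember: Juno wins 3–2.
Juno vs Iris: Juno wins 3–2.
Juno vs Citadel: Juno wins 4–1.
Kestrel vs Ember: Ember wins 4–1.
Kestrel vs Iris: Iris wins 3–2.
Kestrel vs Citadel: Kestrel wins 3–2.
Ember vs Iris: Ember wins 3–2.
Ember vs Citadel: Ember wins 3–2.
Iris vs Citadel: Citadel wins 3–2.
No candidate beats all others: Juno beats Ember beats Kestrel beats Juno, a majority cycle.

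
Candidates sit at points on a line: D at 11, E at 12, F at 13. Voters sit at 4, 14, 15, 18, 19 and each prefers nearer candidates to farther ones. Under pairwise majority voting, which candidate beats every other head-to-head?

F

With single-peaked preferences on a line, the Condorcet winner is the candidate closest to the median voter.
The median voter (position 15) is closest to F at 13.
Check: F vs D — voters closer to F: 4 of 5.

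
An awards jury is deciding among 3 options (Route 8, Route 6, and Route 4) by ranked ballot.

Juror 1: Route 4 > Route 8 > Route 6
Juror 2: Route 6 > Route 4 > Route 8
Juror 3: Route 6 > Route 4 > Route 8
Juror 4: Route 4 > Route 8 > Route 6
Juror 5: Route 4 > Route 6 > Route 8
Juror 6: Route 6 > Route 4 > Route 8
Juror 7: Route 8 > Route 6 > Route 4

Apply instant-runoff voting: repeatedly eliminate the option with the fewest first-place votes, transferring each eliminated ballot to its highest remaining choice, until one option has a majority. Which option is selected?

Route 6

Round 1: Route 6 3, Route 4 3, Route 8 1. Route 8 has the fewest and is eliminated.
Round 2: Route 6 4, Route 4 3. Route 6 has a majority.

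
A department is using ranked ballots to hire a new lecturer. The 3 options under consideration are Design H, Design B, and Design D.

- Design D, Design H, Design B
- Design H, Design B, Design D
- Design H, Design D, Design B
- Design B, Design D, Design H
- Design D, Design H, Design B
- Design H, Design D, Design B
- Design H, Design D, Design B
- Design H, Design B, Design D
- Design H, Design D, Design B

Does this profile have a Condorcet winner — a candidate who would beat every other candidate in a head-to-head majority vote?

Yes

Head-to-head results (9 voters total):
Design H vs Design B: Design H wins 8–1.
Design H vs Design D: Design H wins 6–3.
Design B vs Design D: Design D wins 6–3.
Design H beats each rival — Design B (8–1), Design D (6–3) — so Design H is the Condorcet winner.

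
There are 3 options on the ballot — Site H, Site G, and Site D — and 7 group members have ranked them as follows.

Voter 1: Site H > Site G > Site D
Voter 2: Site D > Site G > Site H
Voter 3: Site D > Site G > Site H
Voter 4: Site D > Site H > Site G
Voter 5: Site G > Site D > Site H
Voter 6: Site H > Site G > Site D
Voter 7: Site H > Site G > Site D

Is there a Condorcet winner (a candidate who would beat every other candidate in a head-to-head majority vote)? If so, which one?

None — there is no Condorcet winner

Head-to-head results (7 voters total):
Site H vs Site G: Site H wins 4–3.
Site H vs Site D: Site D wins 4–3.
Site G vs Site D: Site G wins 4–3.
No candidate beats all others: Site H beats Site G beats Site D beats Site H, a majority cycle.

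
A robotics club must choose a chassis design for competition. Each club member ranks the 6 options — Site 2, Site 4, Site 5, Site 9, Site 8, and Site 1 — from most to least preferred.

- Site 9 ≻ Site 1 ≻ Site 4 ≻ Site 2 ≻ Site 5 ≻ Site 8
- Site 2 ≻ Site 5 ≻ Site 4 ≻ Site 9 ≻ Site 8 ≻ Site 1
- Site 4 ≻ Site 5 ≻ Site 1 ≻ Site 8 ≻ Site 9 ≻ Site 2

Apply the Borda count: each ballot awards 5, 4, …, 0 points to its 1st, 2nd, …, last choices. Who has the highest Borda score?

Borda scores:
  Site 2: 2 + 5 + 0 = 7
  Site 4: 3 + 3 + 5 = 11
  Site 5: 1 + 4 + 4 = 9
  Site 9: 5 + 2 + 1 = 8
  Site 8: 0 + 1 + 2 = 3
  Site 1: 4 + 0 + 3 = 7
Site 4 has the highest total.

Site 4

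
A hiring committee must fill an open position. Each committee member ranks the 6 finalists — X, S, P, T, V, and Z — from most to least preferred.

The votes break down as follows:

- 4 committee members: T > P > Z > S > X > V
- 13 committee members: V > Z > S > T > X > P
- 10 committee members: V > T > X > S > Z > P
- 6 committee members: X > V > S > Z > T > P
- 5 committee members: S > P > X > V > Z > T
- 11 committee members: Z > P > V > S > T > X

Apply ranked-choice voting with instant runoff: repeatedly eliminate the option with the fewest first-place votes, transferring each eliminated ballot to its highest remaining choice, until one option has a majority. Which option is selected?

V

Round 1: V 23, Z 11, X 6, S 5, T 4, P 0. P has the fewest and is eliminated.
Round 2: V 23, Z 11, X 6, S 5, T 4. T has the fewest and is eliminated.
Round 3: V 23, Z 15, X 6, S 5. S has the fewest and is eliminated.
Round 4: V 23, Z 15, X 11. X has the fewest and is eliminated.
Round 5: V 34, Z 15. V has a majority.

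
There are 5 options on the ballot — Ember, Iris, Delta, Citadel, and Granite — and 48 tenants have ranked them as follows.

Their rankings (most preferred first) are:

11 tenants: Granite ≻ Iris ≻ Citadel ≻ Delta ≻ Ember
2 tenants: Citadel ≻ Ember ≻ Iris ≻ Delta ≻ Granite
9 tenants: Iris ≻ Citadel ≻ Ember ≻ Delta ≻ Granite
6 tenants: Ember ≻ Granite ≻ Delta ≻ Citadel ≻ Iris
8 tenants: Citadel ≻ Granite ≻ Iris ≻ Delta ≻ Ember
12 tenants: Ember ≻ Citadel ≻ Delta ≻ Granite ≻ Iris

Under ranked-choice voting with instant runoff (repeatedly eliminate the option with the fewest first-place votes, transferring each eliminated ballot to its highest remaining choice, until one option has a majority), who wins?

Round 1: Ember 18, Granite 11, Citadel 10, Iris 9, Delta 0. Delta has the fewest and is eliminated.
Round 2: Ember 18, Granite 11, Citadel 10, Iris 9. Iris has the fewest and is eliminated.
Round 3: Citadel 19, Ember 18, Granite 11. Granite has the fewest and is eliminated.
Round 4: Citadel 30, Ember 18. Citadel has a majority.

Citadel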